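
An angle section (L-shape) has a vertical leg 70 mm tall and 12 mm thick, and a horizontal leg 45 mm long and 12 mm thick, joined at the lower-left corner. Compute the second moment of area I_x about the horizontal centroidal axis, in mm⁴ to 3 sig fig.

I_x ≈ 5.74 × 10⁵ mm⁴

Treat the section as a set of non-overlapping primitives; coordinates are from the bounding-box lower-left.
Vertical leg: 12 × 70, A = 840 mm², y = 35 mm, Ī = 343 000 mm⁴.
Horizontal leg (remainder): 33 × 12, A = 396 mm², y = 6 mm, Ī = 4 752 mm⁴.
Centroid: ȳ = ΣA·y / ΣA = 25.709 mm.
Transfer each piece to the horizontal centroidal axis using Ī + A·d² with d = y − 25.709:
  vertical leg: d = 9.2913 mm → contributes +415 515 mm⁴
  horizontal leg (remainder): d = -19.709 mm → contributes +158 572 mm⁴
Total I = 574 087 mm⁴.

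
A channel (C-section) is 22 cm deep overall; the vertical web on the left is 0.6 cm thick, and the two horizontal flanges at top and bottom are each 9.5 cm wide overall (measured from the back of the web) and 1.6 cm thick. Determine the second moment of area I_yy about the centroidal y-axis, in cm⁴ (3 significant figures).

Break the section into simple shapes (no overlaps), measuring from the bottom-left corner of the bounding box.
Web: 0.6 × 22, A = 13.2 cm², x = 0.3 cm, Ī = 0.396 cm⁴.
Top flange (beyond web): 8.9 × 1.6, A = 14.24 cm², x = 5.05 cm, Ī = 93.996 cm⁴.
Bottom flange (beyond web): 8.9 × 1.6, A = 14.24 cm², x = 5.05 cm, Ī = 93.996 cm⁴.
Centroid: x̄ = ΣA·x / ΣA = 3.5457 cm.
Transfer each piece to the centroidal y-axis using Ī + A·d² with d = x − 3.5457:
  web: d = -3.2457 cm → contributes +139.45 cm⁴
  top flange (beyond web): d = 1.5043 cm → contributes +126.22 cm⁴
  bottom flange (beyond web): d = 1.5043 cm → contributes +126.22 cm⁴
Total I = 391.89 cm⁴.

I_yy ≈ 392 cm⁴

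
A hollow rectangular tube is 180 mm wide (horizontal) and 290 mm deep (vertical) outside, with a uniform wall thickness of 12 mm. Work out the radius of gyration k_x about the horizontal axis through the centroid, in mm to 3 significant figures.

Decompose the section into non-overlapping parts with the origin at the bottom-left of its bounding rectangle.
Outer rectangle: 180 × 290, A = 52 200 mm², y = 145 mm, Ī = 365 835 000 mm⁴.
Inner void (subtracted): 156 × 266, A = 41 496 mm², y = 145 mm, Ī = 244 674 248 mm⁴.
By symmetry the centroid is at mid-height, ȳ = 145 mm.
All pieces are centred on the horizontal axis through the centroid, so I = ΣĪ (holes subtracted) = 121 160 752 mm⁴.
Radius of gyration: k = √(I/A) = √(121 160 752 / 10 704) = 106.39 mm.

k_x ≈ 106 mm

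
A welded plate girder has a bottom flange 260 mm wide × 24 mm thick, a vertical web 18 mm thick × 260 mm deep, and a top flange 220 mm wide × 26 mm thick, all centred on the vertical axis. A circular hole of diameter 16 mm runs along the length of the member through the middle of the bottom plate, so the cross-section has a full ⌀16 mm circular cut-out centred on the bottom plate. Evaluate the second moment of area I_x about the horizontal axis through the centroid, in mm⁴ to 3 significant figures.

I_x ≈ 2.66 × 10⁸ mm⁴

Break the section into simple shapes (no overlaps), measuring from the bottom-left corner of the bounding box.
Bottom plate: 260 × 24, A = 6 240 mm², y = 12 mm, Ī = 299 520 mm⁴.
Web plate: 18 × 260, A = 4 680 mm², y = 154 mm, Ī = 26 364 000 mm⁴.
Top plate: 220 × 26, A = 5 720 mm², y = 297 mm, Ī = 322 227 mm⁴.
Hole (subtracted): ⌀16, A = 201.06 mm², y = 12 mm, Ī = 3 217 mm⁴.
Centroid: ȳ = ΣA·y / ΣA = 151.59 mm.
Transfer each piece to the horizontal axis through the centroid using Ī + A·d² with d = y − 151.59:
  bottom plate: d = -139.59 mm → contributes +121 893 371 mm⁴
  web plate: d = 2.407 mm → contributes +26 391 115 mm⁴
  top plate: d = 145.41 mm → contributes +121 261 375 mm⁴
  hole: d = -139.59 mm → contributes −3 921 149 mm⁴
Total I = 265 624 712 mm⁴.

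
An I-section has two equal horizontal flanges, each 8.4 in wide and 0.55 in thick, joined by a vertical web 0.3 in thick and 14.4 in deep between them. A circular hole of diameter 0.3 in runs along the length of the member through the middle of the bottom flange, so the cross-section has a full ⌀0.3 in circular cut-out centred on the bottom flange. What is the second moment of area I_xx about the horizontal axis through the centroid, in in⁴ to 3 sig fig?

Treat the section as a set of non-overlapping primitives; coordinates are from the bounding-box lower-left.
Bottom flange: 8.4 × 0.55, A = 4.62 in², y = 0.275 in, Ī = 0.11646 in⁴.
Web: 0.3 × 14.4, A = 4.32 in², y = 7.75 in, Ī = 74.65 in⁴.
Top flange: 8.4 × 0.55, A = 4.62 in², y = 15.225 in, Ī = 0.11646 in⁴.
Hole (subtracted): ⌀0.3, A = 0.070686 in², y = 0.275 in, Ī = 0.00039761 in⁴.
Centroid: ȳ = ΣA·y / ΣA = 7.7892 in.
Transfer each piece to the horizontal axis through the centroid using Ī + A·d² with d = y − 7.7892:
  bottom flange: d = -7.5142 in → contributes +260.97 in⁴
  web: d = -0.03917 in → contributes +74.656 in⁴
  top flange: d = 7.4358 in → contributes +255.56 in⁴
  hole: d = -7.5142 in → contributes −3.9915 in⁴
Total I = 587.2 in⁴.

I_xx ≈ 587 in⁴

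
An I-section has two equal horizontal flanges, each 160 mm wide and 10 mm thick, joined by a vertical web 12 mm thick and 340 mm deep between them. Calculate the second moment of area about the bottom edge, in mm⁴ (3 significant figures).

Break the section into simple shapes (no overlaps), measuring from the bottom-left corner of the bounding box.
Bottom flange: 160 × 10, A = 1 600 mm², y = 5 mm, Ī = 13 333 mm⁴.
Web: 12 × 340, A = 4 080 mm², y = 180 mm, Ī = 39 304 000 mm⁴.
Top flange: 160 × 10, A = 1 600 mm², y = 355 mm, Ī = 13 333 mm⁴.
Transfer each piece to the bottom edge using Ī + A·d² with d = y − 0:
  bottom flange: d = 5 mm → contributes +53 333 mm⁴
  web: d = 180 mm → contributes +171 496 000 mm⁴
  top flange: d = 355 mm → contributes +201 653 333 mm⁴
Total I = 373 202 667 mm⁴.

I_base ≈ 3.73 × 10⁸ mm⁴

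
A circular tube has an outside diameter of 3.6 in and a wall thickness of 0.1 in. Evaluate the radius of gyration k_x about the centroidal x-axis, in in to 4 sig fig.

Break the section into simple shapes (no overlaps), measuring from the bottom-left corner of the bounding box.
Outer circle: ⌀3.6, A = 10.1788 in², y = 1.8 in, Ī = 8.2448 in⁴.
Bore (subtracted): ⌀3.4, A = 9.0792 in², y = 1.8 in, Ī = 6.55972 in⁴.
By symmetry the centroid is at mid-height, ȳ = 1.8 in.
All pieces are centred on the centroidal x-axis, so I = ΣĪ (holes subtracted) = 1.68507 in⁴.
Radius of gyration: k = √(I/A) = √(1.68507 / 1.09956) = 1.23794 in.

k_x ≈ 1.238 in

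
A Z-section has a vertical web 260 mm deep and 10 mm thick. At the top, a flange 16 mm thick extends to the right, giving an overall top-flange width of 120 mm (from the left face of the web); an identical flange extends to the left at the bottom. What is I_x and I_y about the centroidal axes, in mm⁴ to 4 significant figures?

Split into non-overlapping primitives; take the origin at the lower-left of the bounding box.
Web: 10 × 260, A = 2 600 mm², y = 130 mm, Ī = 14 646 667 mm⁴.
Top flange (beyond web): 110 × 16, A = 1 760 mm², y = 252 mm, Ī = 37546.7 mm⁴.
Bottom flange (beyond web): 110 × 16, A = 1 760 mm², y = 8 mm, Ī = 37546.7 mm⁴.
Centroid: ȳ = ΣA·y / ΣA = 130 mm.
Transfer each piece to the centroidal x-axis using Ī + A·d² with d = y − 130:
  web: d = 0 mm → contributes +14 646 667 mm⁴
  top flange (beyond web): d = 122 mm → contributes +26 233 387 mm⁴
  bottom flange (beyond web): d = -122 mm → contributes +26 233 387 mm⁴
Total I = 67 113 440 mm⁴.
For the y-axis: x̄ = 115 mm.
Repeating about the centroidal y-axis gives I_y = 16 243 000 mm⁴.

I_x ≈ 6.711 × 10⁷ mm⁴, I_y ≈ 1.624 × 10⁷ mm⁴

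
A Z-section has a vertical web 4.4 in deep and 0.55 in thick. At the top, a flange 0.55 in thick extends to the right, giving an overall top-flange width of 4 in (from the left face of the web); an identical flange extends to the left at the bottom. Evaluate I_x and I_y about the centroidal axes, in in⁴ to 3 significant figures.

I_x ≈ 18.1 in⁴, I_y ≈ 19.0 in⁴

Break the section into simple shapes (no overlaps), measuring from the bottom-left corner of the bounding box.
Web: 0.55 × 4.4, A = 2.42 in², y = 2.2 in, Ī = 3.9043 in⁴.
Top flange (beyond web): 3.45 × 0.55, A = 1.8975 in², y = 4.125 in, Ī = 0.047833 in⁴.
Bottom flange (beyond web): 3.45 × 0.55, A = 1.8975 in², y = 0.275 in, Ī = 0.047833 in⁴.
Centroid: ȳ = ΣA·y / ΣA = 2.2 in.
Transfer each piece to the centroidal x-axis using Ī + A·d² with d = y − 2.2:
  web: d = 0 in → contributes +3.9043 in⁴
  top flange (beyond web): d = 1.925 in → contributes +7.0793 in⁴
  bottom flange (beyond web): d = -1.925 in → contributes +7.0793 in⁴
Total I = 18.063 in⁴.
For the y-axis: x̄ = 3.725 in.
Repeating about the centroidal y-axis gives I_y = 19.005 in⁴.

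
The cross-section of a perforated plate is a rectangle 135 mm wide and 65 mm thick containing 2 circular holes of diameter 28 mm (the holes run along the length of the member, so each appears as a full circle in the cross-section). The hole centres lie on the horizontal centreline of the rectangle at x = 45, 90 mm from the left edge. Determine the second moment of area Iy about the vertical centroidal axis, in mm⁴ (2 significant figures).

Break the section into simple shapes (no overlaps), measuring from the bottom-left corner of the bounding box.
Plate: 135 × 65, A = 8 775 mm², x = 67.5 mm, Ī = 13 327 031 mm⁴.
Hole 1 (subtracted): ⌀28, A = 615.8 mm², x = 45 mm, Ī = 30 172 mm⁴.
Hole 2 (subtracted): ⌀28, A = 615.8 mm², x = 90 mm, Ī = 30 172 mm⁴.
By symmetry the centroid is at mid-width, x̄ = 67.5 mm.
Transfer each piece to the vertical centroidal axis using Ī + A·d² with d = x − 67.5:
  plate: d = 0 mm → contributes +13 327 031 mm⁴
  hole 1: d = -22.5 mm → contributes −341 896 mm⁴
  hole 2: d = 22.5 mm → contributes −341 896 mm⁴
Total I = 12 643 238 mm⁴.

Iy ≈ 1.3 × 10⁷ mm⁴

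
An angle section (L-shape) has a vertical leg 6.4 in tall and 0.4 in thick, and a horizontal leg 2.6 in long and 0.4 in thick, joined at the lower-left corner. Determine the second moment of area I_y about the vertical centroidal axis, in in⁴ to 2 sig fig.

I_y ≈ 1.5 in⁴

Split into non-overlapping primitives; take the origin at the lower-left of the bounding box.
Vertical leg: 0.4 × 6.4, A = 2.56 in², x = 0.2 in, Ī = 0.03413 in⁴.
Horizontal leg (remainder): 2.2 × 0.4, A = 0.88 in², x = 1.5 in, Ī = 0.3549 in⁴.
Centroid: x̄ = ΣA·x / ΣA = 0.5326 in.
Transfer each piece to the vertical centroidal axis using Ī + A·d² with d = x − 0.5326:
  vertical leg: d = -0.3326 in → contributes +0.3173 in⁴
  horizontal leg (remainder): d = 0.9674 in → contributes +1.179 in⁴
Total I = 1.496 in⁴.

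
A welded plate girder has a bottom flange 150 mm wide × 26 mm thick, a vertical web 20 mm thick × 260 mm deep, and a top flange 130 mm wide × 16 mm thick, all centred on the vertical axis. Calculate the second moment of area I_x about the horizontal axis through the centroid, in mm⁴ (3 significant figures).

Split into non-overlapping primitives; take the origin at the lower-left of the bounding box.
Bottom plate: 150 × 26, A = 3 900 mm², y = 13 mm, Ī = 219 700 mm⁴.
Web plate: 20 × 260, A = 5 200 mm², y = 156 mm, Ī = 29 293 333 mm⁴.
Top plate: 130 × 16, A = 2 080 mm², y = 294 mm, Ī = 44 373 mm⁴.
Centroid: ȳ = ΣA·y / ΣA = 131.79 mm.
Transfer each piece to the horizontal axis through the centroid using Ī + A·d² with d = y − 131.79:
  bottom plate: d = -118.79 mm → contributes +55 253 496 mm⁴
  web plate: d = 24.209 mm → contributes +32 341 003 mm⁴
  top plate: d = 162.21 mm → contributes +54 773 037 mm⁴
Total I = 142 367 537 mm⁴.

I_x ≈ 1.42 × 10⁸ mm⁴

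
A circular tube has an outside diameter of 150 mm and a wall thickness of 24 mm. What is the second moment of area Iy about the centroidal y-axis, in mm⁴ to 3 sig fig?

Iy ≈ 1.95 × 10⁷ mm⁴

Break the section into simple shapes (no overlaps), measuring from the bottom-left corner of the bounding box.
Outer circle: ⌀150, A = 17 671 mm², x = 75 mm, Ī = 24 850 489 mm⁴.
Bore (subtracted): ⌀102, A = 8171.3 mm², x = 75 mm, Ī = 5 313 376 mm⁴.
By symmetry the centroid is at mid-width, x̄ = 75 mm.
All pieces are centred on the centroidal y-axis, so I = ΣĪ (holes subtracted) = 19 537 112 mm⁴.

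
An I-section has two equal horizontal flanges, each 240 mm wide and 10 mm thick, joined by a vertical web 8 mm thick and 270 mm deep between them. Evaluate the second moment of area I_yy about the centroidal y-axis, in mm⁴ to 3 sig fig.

I_yy ≈ 2.31 × 10⁷ mm⁴

Treat the section as a set of non-overlapping primitives; coordinates are from the bounding-box lower-left.
Bottom flange: 240 × 10, A = 2 400 mm², x = 120 mm, Ī = 11 520 000 mm⁴.
Web: 8 × 270, A = 2 160 mm², x = 120 mm, Ī = 11 520 mm⁴.
Top flange: 240 × 10, A = 2 400 mm², x = 120 mm, Ī = 11 520 000 mm⁴.
By symmetry the centroid is at mid-width, x̄ = 120 mm.
All pieces are centred on the centroidal y-axis, so I = ΣĪ = 23 051 520 mm⁴.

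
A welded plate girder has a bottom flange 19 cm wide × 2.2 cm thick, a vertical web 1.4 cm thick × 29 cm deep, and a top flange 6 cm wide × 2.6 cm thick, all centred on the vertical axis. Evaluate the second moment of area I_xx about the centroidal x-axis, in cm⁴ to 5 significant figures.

I_xx ≈ 1.5259 × 10⁴ cm⁴

Split into non-overlapping primitives; take the origin at the lower-left of the bounding box.
Bottom plate: 19 × 2.2, A = 41.8 cm², y = 1.1 cm, Ī = 16.85933 cm⁴.
Web plate: 1.4 × 29, A = 40.6 cm², y = 16.7 cm, Ī = 2845.383 cm⁴.
Top plate: 6 × 2.6, A = 15.6 cm², y = 32.5 cm, Ī = 8.788 cm⁴.
Centroid: ȳ = ΣA·y / ΣA = 12.56122 cm.
Transfer each piece to the centroidal x-axis using Ī + A·d² with d = y − 12.56122:
  bottom plate: d = -11.46122 cm → contributes +5507.693 cm⁴
  web plate: d = 4.138776 cm → contributes +3540.84 cm⁴
  top plate: d = 19.93878 cm → contributes +6210.642 cm⁴
Total I = 15259.18 cm⁴.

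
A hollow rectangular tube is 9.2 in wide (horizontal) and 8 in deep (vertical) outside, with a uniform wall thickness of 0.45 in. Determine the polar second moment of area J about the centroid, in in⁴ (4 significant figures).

Decompose the section into non-overlapping parts with the origin at the bottom-left of its bounding rectangle.
Outer rectangle: 9.2 × 8, A = 73.6 in², y = 4 in, Ī = 392.533 in⁴.
Inner void (subtracted): 8.3 × 7.1, A = 58.93 in², y = 4 in, Ī = 247.555 in⁴.
By symmetry the centroid is at mid-height, ȳ = 4 in.
All pieces are centred on the centroidal x-axis, so I = ΣĪ (holes subtracted) = 144.978 in⁴.
Repeating about the centroidal y-axis gives I_y = 180.818 in⁴.
Polar second moment: J = I_x + I_y = 325.796 in⁴.

J ≈ 325.8 in⁴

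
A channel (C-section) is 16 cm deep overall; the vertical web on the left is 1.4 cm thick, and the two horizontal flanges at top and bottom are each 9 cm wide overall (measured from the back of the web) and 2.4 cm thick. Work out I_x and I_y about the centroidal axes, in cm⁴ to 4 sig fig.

I_x ≈ 2182 cm⁴, I_y ≈ 460.3 cm⁴

Treat the section as a set of non-overlapping primitives; coordinates are from the bounding-box lower-left.
Web: 1.4 × 16, A = 22.4 cm², y = 8 cm, Ī = 477.867 cm⁴.
Top flange (beyond web): 7.6 × 2.4, A = 18.24 cm², y = 14.8 cm, Ī = 8.7552 cm⁴.
Bottom flange (beyond web): 7.6 × 2.4, A = 18.24 cm², y = 1.2 cm, Ī = 8.7552 cm⁴.
By symmetry the centroid is at mid-height, ȳ = 8 cm.
Transfer each piece to the centroidal x-axis using Ī + A·d² with d = y − 8:
  web: d = 0 cm → contributes +477.867 cm⁴
  top flange (beyond web): d = 6.8 cm → contributes +852.173 cm⁴
  bottom flange (beyond web): d = -6.8 cm → contributes +852.173 cm⁴
Total I = 2182.21 cm⁴.
For the y-axis: x̄ = 3.48804 cm.
Repeating about the centroidal y-axis gives I_y = 460.284 cm⁴.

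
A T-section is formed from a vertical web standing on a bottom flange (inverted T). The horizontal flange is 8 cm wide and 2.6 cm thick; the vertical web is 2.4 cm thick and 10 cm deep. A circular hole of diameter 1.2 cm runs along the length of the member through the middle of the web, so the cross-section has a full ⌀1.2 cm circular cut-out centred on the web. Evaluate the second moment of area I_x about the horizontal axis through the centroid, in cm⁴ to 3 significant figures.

I_x ≈ 644 cm⁴

Decompose the section into non-overlapping parts with the origin at the bottom-left of its bounding rectangle.
Flange: 8 × 2.6, A = 20.8 cm², y = 1.3 cm, Ī = 11.717 cm⁴.
Web: 2.4 × 10, A = 24 cm², y = 7.6 cm, Ī = 200 cm⁴.
Hole (subtracted): ⌀1.2, A = 1.131 cm², y = 7.6 cm, Ī = 0.10179 cm⁴.
Centroid: ȳ = ΣA·y / ΣA = 4.5992 cm.
Transfer each piece to the horizontal axis through the centroid using Ī + A·d² with d = y − 4.5992:
  flange: d = -3.2992 cm → contributes +238.13 cm⁴
  web: d = 3.0008 cm → contributes +416.11 cm⁴
  hole: d = 3.0008 cm → contributes −10.286 cm⁴
Total I = 643.95 cm⁴.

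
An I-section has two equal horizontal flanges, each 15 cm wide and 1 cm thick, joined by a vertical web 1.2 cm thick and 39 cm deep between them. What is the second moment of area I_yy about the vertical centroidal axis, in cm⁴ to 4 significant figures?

I_yy ≈ 568.1 cm⁴

Treat the section as a set of non-overlapping primitives; coordinates are from the bounding-box lower-left.
Bottom flange: 15 × 1, A = 15 cm², x = 7.5 cm, Ī = 281.25 cm⁴.
Web: 1.2 × 39, A = 46.8 cm², x = 7.5 cm, Ī = 5.616 cm⁴.
Top flange: 15 × 1, A = 15 cm², x = 7.5 cm, Ī = 281.25 cm⁴.
By symmetry the centroid is at mid-width, x̄ = 7.5 cm.
All pieces are centred on the vertical centroidal axis, so I = ΣĪ = 568.116 cm⁴.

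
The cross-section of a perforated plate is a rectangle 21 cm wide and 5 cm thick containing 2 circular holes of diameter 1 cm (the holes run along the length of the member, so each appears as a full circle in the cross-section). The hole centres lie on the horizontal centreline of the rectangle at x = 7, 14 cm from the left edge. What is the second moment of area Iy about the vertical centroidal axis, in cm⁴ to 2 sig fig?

Break the section into simple shapes (no overlaps), measuring from the bottom-left corner of the bounding box.
Plate: 21 × 5, A = 105 cm², x = 10.5 cm, Ī = 3 859 cm⁴.
Hole 1 (subtracted): ⌀1, A = 0.7854 cm², x = 7 cm, Ī = 0.04909 cm⁴.
Hole 2 (subtracted): ⌀1, A = 0.7854 cm², x = 14 cm, Ī = 0.04909 cm⁴.
By symmetry the centroid is at mid-width, x̄ = 10.5 cm.
Transfer each piece to the vertical centroidal axis using Ī + A·d² with d = x − 10.5:
  plate: d = 0 cm → contributes +3 859 cm⁴
  hole 1: d = -3.5 cm → contributes −9.67 cm⁴
  hole 2: d = 3.5 cm → contributes −9.67 cm⁴
Total I = 3 839 cm⁴.

Iy ≈ 3800 cm⁴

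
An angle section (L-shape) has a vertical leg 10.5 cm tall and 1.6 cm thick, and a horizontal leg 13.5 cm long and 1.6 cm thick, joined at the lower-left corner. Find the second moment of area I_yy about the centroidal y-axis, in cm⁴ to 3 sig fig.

I_yy ≈ 635 cm⁴

Decompose the section into non-overlapping parts with the origin at the bottom-left of its bounding rectangle.
Vertical leg: 1.6 × 10.5, A = 16.8 cm², x = 0.8 cm, Ī = 3.584 cm⁴.
Horizontal leg (remainder): 11.9 × 1.6, A = 19.04 cm², x = 7.55 cm, Ī = 224.69 cm⁴.
Centroid: x̄ = ΣA·x / ΣA = 4.3859 cm.
Transfer each piece to the centroidal y-axis using Ī + A·d² with d = x − 4.3859:
  vertical leg: d = -3.5859 cm → contributes +219.61 cm⁴
  horizontal leg (remainder): d = 3.1641 cm → contributes +415.3 cm⁴
Total I = 634.92 cm⁴.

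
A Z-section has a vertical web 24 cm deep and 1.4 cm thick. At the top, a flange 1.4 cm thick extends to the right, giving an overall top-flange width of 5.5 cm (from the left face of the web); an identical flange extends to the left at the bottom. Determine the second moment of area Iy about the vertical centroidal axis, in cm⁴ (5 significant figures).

Iy ≈ 108.39 cm⁴

Treat the section as a set of non-overlapping primitives; coordinates are from the bounding-box lower-left.
Web: 1.4 × 24, A = 33.6 cm², x = 4.8 cm, Ī = 5.488 cm⁴.
Top flange (beyond web): 4.1 × 1.4, A = 5.74 cm², x = 7.55 cm, Ī = 8.040783 cm⁴.
Bottom flange (beyond web): 4.1 × 1.4, A = 5.74 cm², x = 2.05 cm, Ī = 8.040783 cm⁴.
Centroid: x̄ = ΣA·x / ΣA = 4.8 cm.
Transfer each piece to the vertical centroidal axis using Ī + A·d² with d = x − 4.8:
  web: d = 0 cm → contributes +5.488 cm⁴
  top flange (beyond web): d = 2.75 cm → contributes +51.44953 cm⁴
  bottom flange (beyond web): d = -2.75 cm → contributes +51.44953 cm⁴
Total I = 108.3871 cm⁴.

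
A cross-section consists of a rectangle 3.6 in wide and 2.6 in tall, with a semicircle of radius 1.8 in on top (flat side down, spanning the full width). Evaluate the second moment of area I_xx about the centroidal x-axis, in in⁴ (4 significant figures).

Break the section into simple shapes (no overlaps), measuring from the bottom-left corner of the bounding box.
Rectangular body: 3.6 × 2.6, A = 9.36 in², y = 1.3 in, Ī = 5.2728 in⁴.
Semicircular cap: semicircle r = 1.8, A = 5.08938 in², y = 3.36394 in, Ī = 1.15218 in⁴.
Centroid: ȳ = ΣA·y / ΣA = 2.02697 in.
Transfer each piece to the centroidal x-axis using Ī + A·d² with d = y − 2.02697:
  rectangular body: d = -0.726965 in → contributes +10.2194 in⁴
  semicircular cap: d = 1.33698 in → contributes +10.2495 in⁴
Total I = 20.4689 in⁴.

I_xx ≈ 20.47 in⁴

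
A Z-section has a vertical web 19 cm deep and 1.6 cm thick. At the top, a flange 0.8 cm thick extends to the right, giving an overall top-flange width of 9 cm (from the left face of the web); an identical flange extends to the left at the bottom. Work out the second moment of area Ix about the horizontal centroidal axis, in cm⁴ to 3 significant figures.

Ix ≈ 1900 cm⁴

Decompose the section into non-overlapping parts with the origin at the bottom-left of its bounding rectangle.
Web: 1.6 × 19, A = 30.4 cm², y = 9.5 cm, Ī = 914.53 cm⁴.
Top flange (beyond web): 7.4 × 0.8, A = 5.92 cm², y = 18.6 cm, Ī = 0.31573 cm⁴.
Bottom flange (beyond web): 7.4 × 0.8, A = 5.92 cm², y = 0.4 cm, Ī = 0.31573 cm⁴.
Centroid: ȳ = ΣA·y / ΣA = 9.5 cm.
Transfer each piece to the horizontal centroidal axis using Ī + A·d² with d = y − 9.5:
  web: d = 0 cm → contributes +914.53 cm⁴
  top flange (beyond web): d = 9.1 cm → contributes +490.55 cm⁴
  bottom flange (beyond web): d = -9.1 cm → contributes +490.55 cm⁴
Total I = 1895.6 cm⁴.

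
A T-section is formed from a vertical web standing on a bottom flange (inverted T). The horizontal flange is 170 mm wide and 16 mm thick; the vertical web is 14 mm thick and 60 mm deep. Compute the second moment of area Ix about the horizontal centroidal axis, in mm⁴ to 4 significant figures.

Ix ≈ 1.237 × 10⁶ mm⁴

Break the section into simple shapes (no overlaps), measuring from the bottom-left corner of the bounding box.
Flange: 170 × 16, A = 2 720 mm², y = 8 mm, Ī = 58026.7 mm⁴.
Web: 14 × 60, A = 840 mm², y = 46 mm, Ī = 252 000 mm⁴.
Centroid: ȳ = ΣA·y / ΣA = 16.9663 mm.
Transfer each piece to the horizontal centroidal axis using Ī + A·d² with d = y − 16.9663:
  flange: d = -8.96629 mm → contributes +276 699 mm⁴
  web: d = 29.0337 mm → contributes +960 083 mm⁴
Total I = 1 236 783 mm⁴.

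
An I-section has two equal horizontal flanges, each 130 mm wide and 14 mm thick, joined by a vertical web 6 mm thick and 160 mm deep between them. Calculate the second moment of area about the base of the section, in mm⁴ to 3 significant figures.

I_base ≈ 7.03 × 10⁷ mm⁴

Decompose the section into non-overlapping parts with the origin at the bottom-left of its bounding rectangle.
Bottom flange: 130 × 14, A = 1 820 mm², y = 7 mm, Ī = 29 727 mm⁴.
Web: 6 × 160, A = 960 mm², y = 94 mm, Ī = 2 048 000 mm⁴.
Top flange: 130 × 14, A = 1 820 mm², y = 181 mm, Ī = 29 727 mm⁴.
Transfer each piece to a horizontal axis along the bottom face using Ī + A·d² with d = y − 0:
  bottom flange: d = 7 mm → contributes +118 907 mm⁴
  web: d = 94 mm → contributes +10 530 560 mm⁴
  top flange: d = 181 mm → contributes +59 654 747 mm⁴
Total I = 70 304 213 mm⁴.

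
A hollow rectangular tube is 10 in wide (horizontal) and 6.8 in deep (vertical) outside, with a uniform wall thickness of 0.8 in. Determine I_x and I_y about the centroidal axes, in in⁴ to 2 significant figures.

Split into non-overlapping primitives; take the origin at the lower-left of the bounding box.
Outer rectangle: 10 × 6.8, A = 68 in², y = 3.4 in, Ī = 262 in⁴.
Inner void (subtracted): 8.4 × 5.2, A = 43.68 in², y = 3.4 in, Ī = 98.43 in⁴.
By symmetry the centroid is at mid-height, ȳ = 3.4 in.
All pieces are centred on the centroidal x-axis, so I = ΣĪ (holes subtracted) = 163.6 in⁴.
Repeating about the centroidal y-axis gives I_y = 309.8 in⁴.

I_x ≈ 160 in⁴, I_y ≈ 310 in⁴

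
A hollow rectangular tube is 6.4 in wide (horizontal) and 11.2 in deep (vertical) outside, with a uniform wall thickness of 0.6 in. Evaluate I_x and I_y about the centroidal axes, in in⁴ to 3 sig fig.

I_x ≈ 316 in⁴, I_y ≈ 127 in⁴

Treat the section as a set of non-overlapping primitives; coordinates are from the bounding-box lower-left.
Outer rectangle: 6.4 × 11.2, A = 71.68 in², y = 5.6 in, Ī = 749.29 in⁴.
Inner void (subtracted): 5.2 × 10, A = 52 in², y = 5.6 in, Ī = 433.33 in⁴.
By symmetry the centroid is at mid-height, ȳ = 5.6 in.
All pieces are centred on the centroidal x-axis, so I = ΣĪ (holes subtracted) = 315.96 in⁴.
Repeating about the centroidal y-axis gives I_y = 127.49 in⁴.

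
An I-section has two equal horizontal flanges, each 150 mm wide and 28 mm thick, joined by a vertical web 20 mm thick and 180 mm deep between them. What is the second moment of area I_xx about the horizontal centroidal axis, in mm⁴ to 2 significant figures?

Break the section into simple shapes (no overlaps), measuring from the bottom-left corner of the bounding box.
Bottom flange: 150 × 28, A = 4 200 mm², y = 14 mm, Ī = 274 400 mm⁴.
Web: 20 × 180, A = 3 600 mm², y = 118 mm, Ī = 9 720 000 mm⁴.
Top flange: 150 × 28, A = 4 200 mm², y = 222 mm, Ī = 274 400 mm⁴.
By symmetry the centroid is at mid-height, ȳ = 118 mm.
Transfer each piece to the horizontal centroidal axis using Ī + A·d² with d = y − 118:
  bottom flange: d = -104 mm → contributes +45 701 600 mm⁴
  web: d = 0 mm → contributes +9 720 000 mm⁴
  top flange: d = 104 mm → contributes +45 701 600 mm⁴
Total I = 101 123 200 mm⁴.

I_xx ≈ 1.0 × 10⁸ mm⁴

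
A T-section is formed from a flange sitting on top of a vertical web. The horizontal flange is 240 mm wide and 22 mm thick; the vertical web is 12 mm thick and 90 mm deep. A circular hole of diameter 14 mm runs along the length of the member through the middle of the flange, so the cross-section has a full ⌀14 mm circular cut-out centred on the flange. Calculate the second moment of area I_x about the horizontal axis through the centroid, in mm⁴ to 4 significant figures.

I_x ≈ 3.738 × 10⁶ mm⁴

Treat the section as a set of non-overlapping primitives; coordinates are from the bounding-box lower-left.
Flange: 240 × 22, A = 5 280 mm², y = 101 mm, Ī = 212 960 mm⁴.
Web: 12 × 90, A = 1 080 mm², y = 45 mm, Ī = 729 000 mm⁴.
Hole (subtracted): ⌀14, A = 153.938 mm², y = 101 mm, Ī = 1885.74 mm⁴.
Centroid: ȳ = ΣA·y / ΣA = 91.2547 mm.
Transfer each piece to the horizontal axis through the centroid using Ī + A·d² with d = y − 91.2547:
  flange: d = 9.74531 mm → contributes +714 407 mm⁴
  web: d = -46.2547 mm → contributes +3 039 656 mm⁴
  hole: d = 9.74531 mm → contributes −16505.4 mm⁴
Total I = 3 737 558 mm⁴.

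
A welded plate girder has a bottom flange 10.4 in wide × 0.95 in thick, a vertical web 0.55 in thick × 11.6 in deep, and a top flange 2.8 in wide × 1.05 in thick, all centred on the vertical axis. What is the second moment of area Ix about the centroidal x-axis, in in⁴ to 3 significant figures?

Decompose the section into non-overlapping parts with the origin at the bottom-left of its bounding rectangle.
Bottom plate: 10.4 × 0.95, A = 9.88 in², y = 0.475 in, Ī = 0.74306 in⁴.
Web plate: 0.55 × 11.6, A = 6.38 in², y = 6.75 in, Ī = 71.541 in⁴.
Top plate: 2.8 × 1.05, A = 2.94 in², y = 13.075 in, Ī = 0.27011 in⁴.
Centroid: ȳ = ΣA·y / ΣA = 4.4895 in.
Transfer each piece to the centroidal x-axis using Ī + A·d² with d = y − 4.4895:
  bottom plate: d = -4.0145 in → contributes +159.97 in⁴
  web plate: d = 2.2605 in → contributes +104.14 in⁴
  top plate: d = 8.5855 in → contributes +216.98 in⁴
Total I = 481.09 in⁴.

Ix ≈ 481 in⁴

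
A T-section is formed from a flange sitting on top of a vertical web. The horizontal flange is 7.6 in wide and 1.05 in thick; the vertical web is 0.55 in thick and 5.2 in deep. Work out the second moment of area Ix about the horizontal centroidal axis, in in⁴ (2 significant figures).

Ix ≈ 28 in⁴

Treat the section as a set of non-overlapping primitives; coordinates are from the bounding-box lower-left.
Flange: 7.6 × 1.05, A = 7.98 in², y = 5.725 in, Ī = 0.7332 in⁴.
Web: 0.55 × 5.2, A = 2.86 in², y = 2.6 in, Ī = 6.445 in⁴.
Centroid: ȳ = ΣA·y / ΣA = 4.901 in.
Transfer each piece to the horizontal centroidal axis using Ī + A·d² with d = y − 4.901:
  flange: d = 0.8245 in → contributes +6.158 in⁴
  web: d = -2.301 in → contributes +21.58 in⁴
Total I = 27.74 in⁴.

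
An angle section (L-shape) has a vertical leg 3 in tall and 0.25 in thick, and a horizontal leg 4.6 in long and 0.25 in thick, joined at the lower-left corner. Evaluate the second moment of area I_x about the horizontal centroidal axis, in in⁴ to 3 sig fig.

I_x ≈ 1.41 in⁴

Split into non-overlapping primitives; take the origin at the lower-left of the bounding box.
Vertical leg: 0.25 × 3, A = 0.75 in², y = 1.5 in, Ī = 0.5625 in⁴.
Horizontal leg (remainder): 4.35 × 0.25, A = 1.0875 in², y = 0.125 in, Ī = 0.0056641 in⁴.
Centroid: ȳ = ΣA·y / ΣA = 0.68622 in.
Transfer each piece to the horizontal centroidal axis using Ī + A·d² with d = y − 0.68622:
  vertical leg: d = 0.81378 in → contributes +1.0592 in⁴
  horizontal leg (remainder): d = -0.56122 in → contributes +0.3482 in⁴
Total I = 1.4074 in⁴.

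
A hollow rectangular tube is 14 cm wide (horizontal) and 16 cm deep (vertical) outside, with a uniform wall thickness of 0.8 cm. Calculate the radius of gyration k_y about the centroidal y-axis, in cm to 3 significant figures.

Split into non-overlapping primitives; take the origin at the lower-left of the bounding box.
Outer rectangle: 14 × 16, A = 224 cm², x = 7 cm, Ī = 3658.7 cm⁴.
Inner void (subtracted): 12.4 × 14.4, A = 178.56 cm², x = 7 cm, Ī = 2287.9 cm⁴.
By symmetry the centroid is at mid-width, x̄ = 7 cm.
All pieces are centred on the centroidal y-axis, so I = ΣĪ (holes subtracted) = 1370.7 cm⁴.
Radius of gyration: k = √(I/A) = √(1370.7 / 45.44) = 5.4923 cm.

k_y ≈ 5.49 cm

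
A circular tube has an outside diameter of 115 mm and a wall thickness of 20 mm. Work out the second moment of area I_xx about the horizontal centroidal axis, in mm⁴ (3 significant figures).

Split into non-overlapping primitives; take the origin at the lower-left of the bounding box.
Outer circle: ⌀115, A = 10 387 mm², y = 57.5 mm, Ī = 8 585 414 mm⁴.
Bore (subtracted): ⌀75, A = 4417.9 mm², y = 57.5 mm, Ī = 1 553 156 mm⁴.
By symmetry the centroid is at mid-height, ȳ = 57.5 mm.
All pieces are centred on the horizontal centroidal axis, so I = ΣĪ (holes subtracted) = 7 032 259 mm⁴.

I_xx ≈ 7.03 × 10⁶ mm⁴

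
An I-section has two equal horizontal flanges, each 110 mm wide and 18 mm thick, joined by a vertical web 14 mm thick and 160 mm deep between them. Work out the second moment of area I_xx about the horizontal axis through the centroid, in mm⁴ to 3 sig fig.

I_xx ≈ 3.63 × 10⁷ mm⁴

Decompose the section into non-overlapping parts with the origin at the bottom-left of its bounding rectangle.
Bottom flange: 110 × 18, A = 1 980 mm², y = 9 mm, Ī = 53 460 mm⁴.
Web: 14 × 160, A = 2 240 mm², y = 98 mm, Ī = 4 778 667 mm⁴.
Top flange: 110 × 18, A = 1 980 mm², y = 187 mm, Ī = 53 460 mm⁴.
By symmetry the centroid is at mid-height, ȳ = 98 mm.
Transfer each piece to the horizontal axis through the centroid using Ī + A·d² with d = y − 98:
  bottom flange: d = -89 mm → contributes +15 737 040 mm⁴
  web: d = 0 mm → contributes +4 778 667 mm⁴
  top flange: d = 89 mm → contributes +15 737 040 mm⁴
Total I = 36 252 747 mm⁴.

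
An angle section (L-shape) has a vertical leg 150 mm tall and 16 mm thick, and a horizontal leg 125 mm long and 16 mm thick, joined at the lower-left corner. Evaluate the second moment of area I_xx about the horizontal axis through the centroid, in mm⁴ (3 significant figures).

Decompose the section into non-overlapping parts with the origin at the bottom-left of its bounding rectangle.
Vertical leg: 16 × 150, A = 2 400 mm², y = 75 mm, Ī = 4 500 000 mm⁴.
Horizontal leg (remainder): 109 × 16, A = 1 744 mm², y = 8 mm, Ī = 37 205 mm⁴.
Centroid: ȳ = ΣA·y / ΣA = 46.803 mm.
Transfer each piece to the horizontal axis through the centroid using Ī + A·d² with d = y − 46.803:
  vertical leg: d = 28.197 mm → contributes +6 408 158 mm⁴
  horizontal leg (remainder): d = -38.803 mm → contributes +2 663 111 mm⁴
Total I = 9 071 269 mm⁴.

I_xx ≈ 9.07 × 10⁶ mm⁴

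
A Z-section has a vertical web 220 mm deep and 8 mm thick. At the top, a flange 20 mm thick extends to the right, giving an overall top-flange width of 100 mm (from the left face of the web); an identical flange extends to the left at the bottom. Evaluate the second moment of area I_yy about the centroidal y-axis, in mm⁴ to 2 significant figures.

I_yy ≈ 1.2 × 10⁷ mm⁴

Split into non-overlapping primitives; take the origin at the lower-left of the bounding box.
Web: 8 × 220, A = 1 760 mm², x = 96 mm, Ī = 9 387 mm⁴.
Top flange (beyond web): 92 × 20, A = 1 840 mm², x = 146 mm, Ī = 1 297 813 mm⁴.
Bottom flange (beyond web): 92 × 20, A = 1 840 mm², x = 46 mm, Ī = 1 297 813 mm⁴.
Centroid: x̄ = ΣA·x / ΣA = 96 mm.
Transfer each piece to the centroidal y-axis using Ī + A·d² with d = x − 96:
  web: d = 0 mm → contributes +9 387 mm⁴
  top flange (beyond web): d = 50 mm → contributes +5 897 813 mm⁴
  bottom flange (beyond web): d = -50 mm → contributes +5 897 813 mm⁴
Total I = 11 805 013 mm⁴.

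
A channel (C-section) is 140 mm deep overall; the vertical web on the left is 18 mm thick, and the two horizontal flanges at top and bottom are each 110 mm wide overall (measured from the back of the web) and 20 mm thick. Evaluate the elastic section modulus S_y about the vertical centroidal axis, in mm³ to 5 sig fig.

S_y ≈ 1.0516 × 10⁵ mm³

Break the section into simple shapes (no overlaps), measuring from the bottom-left corner of the bounding box.
Web: 18 × 140, A = 2 520 mm², x = 9 mm, Ī = 68 040 mm⁴.
Top flange (beyond web): 92 × 20, A = 1 840 mm², x = 64 mm, Ī = 1 297 813 mm⁴.
Bottom flange (beyond web): 92 × 20, A = 1 840 mm², x = 64 mm, Ī = 1 297 813 mm⁴.
Centroid: x̄ = ΣA·x / ΣA = 41.64516 mm.
Transfer each piece to the vertical centroidal axis using Ī + A·d² with d = x − 41.64516:
  web: d = -32.64516 mm → contributes +2 753 621 mm⁴
  top flange (beyond web): d = 22.35484 mm → contributes +2 217 333 mm⁴
  bottom flange (beyond web): d = 22.35484 mm → contributes +2 217 333 mm⁴
Total I = 7 188 286 mm⁴.
Extreme fibre distance c = 68.35484 mm; S = I/c = 105161.3 mm³.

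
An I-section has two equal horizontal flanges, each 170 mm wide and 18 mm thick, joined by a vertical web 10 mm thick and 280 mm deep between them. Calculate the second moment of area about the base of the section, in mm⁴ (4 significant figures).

Treat the section as a set of non-overlapping primitives; coordinates are from the bounding-box lower-left.
Bottom flange: 170 × 18, A = 3 060 mm², y = 9 mm, Ī = 82 620 mm⁴.
Web: 10 × 280, A = 2 800 mm², y = 158 mm, Ī = 18 293 333 mm⁴.
Top flange: 170 × 18, A = 3 060 mm², y = 307 mm, Ī = 82 620 mm⁴.
Transfer each piece to the base of the section using Ī + A·d² with d = y − 0:
  bottom flange: d = 9 mm → contributes +330 480 mm⁴
  web: d = 158 mm → contributes +88 192 533 mm⁴
  top flange: d = 307 mm → contributes +288 484 560 mm⁴
Total I = 377 007 573 mm⁴.

I_base ≈ 3.770 × 10⁸ mm⁴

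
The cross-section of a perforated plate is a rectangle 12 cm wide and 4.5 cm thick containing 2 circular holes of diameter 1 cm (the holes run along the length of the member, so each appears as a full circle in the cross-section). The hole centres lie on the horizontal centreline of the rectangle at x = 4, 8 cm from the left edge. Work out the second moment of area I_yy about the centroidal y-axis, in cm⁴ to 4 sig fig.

Break the section into simple shapes (no overlaps), measuring from the bottom-left corner of the bounding box.
Plate: 12 × 4.5, A = 54 cm², x = 6 cm, Ī = 648 cm⁴.
Hole 1 (subtracted): ⌀1, A = 0.785398 cm², x = 4 cm, Ī = 0.0490874 cm⁴.
Hole 2 (subtracted): ⌀1, A = 0.785398 cm², x = 8 cm, Ī = 0.0490874 cm⁴.
By symmetry the centroid is at mid-width, x̄ = 6 cm.
Transfer each piece to the centroidal y-axis using Ī + A·d² with d = x − 6:
  plate: d = 0 cm → contributes +648 cm⁴
  hole 1: d = -2 cm → contributes −3.19068 cm⁴
  hole 2: d = 2 cm → contributes −3.19068 cm⁴
Total I = 641.619 cm⁴.

I_yy ≈ 641.6 cm⁴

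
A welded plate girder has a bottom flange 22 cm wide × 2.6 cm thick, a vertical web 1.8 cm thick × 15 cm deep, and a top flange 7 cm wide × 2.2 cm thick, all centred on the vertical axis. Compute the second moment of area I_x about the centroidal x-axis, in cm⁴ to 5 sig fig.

I_x ≈ 4731.9 cm⁴

Split into non-overlapping primitives; take the origin at the lower-left of the bounding box.
Bottom plate: 22 × 2.6, A = 57.2 cm², y = 1.3 cm, Ī = 32.22267 cm⁴.
Web plate: 1.8 × 15, A = 27 cm², y = 10.1 cm, Ī = 506.25 cm⁴.
Top plate: 7 × 2.2, A = 15.4 cm², y = 18.7 cm, Ī = 6.211333 cm⁴.
Centroid: ȳ = ΣA·y / ΣA = 6.375904 cm.
Transfer each piece to the centroidal x-axis using Ī + A·d² with d = y − 6.375904:
  bottom plate: d = -5.075904 cm → contributes +1505.969 cm⁴
  web plate: d = 3.724096 cm → contributes +880.7101 cm⁴
  top plate: d = 12.3241 cm → contributes +2345.215 cm⁴
Total I = 4731.894 cm⁴.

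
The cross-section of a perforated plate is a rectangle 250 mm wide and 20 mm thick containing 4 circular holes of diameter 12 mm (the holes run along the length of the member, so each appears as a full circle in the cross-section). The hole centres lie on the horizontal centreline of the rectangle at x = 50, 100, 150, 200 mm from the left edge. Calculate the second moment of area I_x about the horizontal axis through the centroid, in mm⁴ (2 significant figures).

Split into non-overlapping primitives; take the origin at the lower-left of the bounding box.
Plate: 250 × 20, A = 5 000 mm², y = 10 mm, Ī = 166 667 mm⁴.
Hole 1 (subtracted): ⌀12, A = 113.1 mm², y = 10 mm, Ī = 1 018 mm⁴.
Hole 2 (subtracted): ⌀12, A = 113.1 mm², y = 10 mm, Ī = 1 018 mm⁴.
Hole 3 (subtracted): ⌀12, A = 113.1 mm², y = 10 mm, Ī = 1 018 mm⁴.
Hole 4 (subtracted): ⌀12, A = 113.1 mm², y = 10 mm, Ī = 1 018 mm⁴.
By symmetry the centroid is at mid-height, ȳ = 10 mm.
All pieces are centred on the horizontal axis through the centroid, so I = ΣĪ (holes subtracted) = 162 595 mm⁴.

I_x ≈ 1.6 × 10⁵ mm⁴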